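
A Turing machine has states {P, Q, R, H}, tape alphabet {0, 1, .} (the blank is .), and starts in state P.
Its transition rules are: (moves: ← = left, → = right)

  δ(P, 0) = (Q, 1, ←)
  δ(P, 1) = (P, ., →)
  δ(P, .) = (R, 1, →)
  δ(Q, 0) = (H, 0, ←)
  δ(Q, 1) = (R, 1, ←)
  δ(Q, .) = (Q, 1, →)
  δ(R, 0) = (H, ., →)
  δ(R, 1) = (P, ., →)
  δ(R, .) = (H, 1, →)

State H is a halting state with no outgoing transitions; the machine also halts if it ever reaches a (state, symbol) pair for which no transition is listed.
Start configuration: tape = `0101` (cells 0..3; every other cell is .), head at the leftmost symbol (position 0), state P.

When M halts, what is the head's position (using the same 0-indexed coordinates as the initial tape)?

P | .[0]101...   read 0 → write 1, move ←, go to Q
Q | [.]1101...   read . → write 1, move →, go to Q
Q | 1[1]101...   read 1 → write 1, move ←, go to R
R | [1]1101...   read 1 → write ., move →, go to P
P | .[1]101...   read 1 → write ., move →, go to P
P | ..[1]01...   read 1 → write ., move →, go to P
P | ...[0]1...   read 0 → write 1, move ←, go to Q
Q | ..[.]11...   read . → write 1, move →, go to Q
Q | ..1[1]1...   read 1 → write 1, move ←, go to R
R | ..[1]11...   read 1 → write ., move →, go to P
P | ...[1]1...   read 1 → write ., move →, go to P
P | ....[1]...   read 1 → write ., move →, go to P
P | .....[.]..   read . → write 1, move →, go to R
R | .....1[.].   read . → write 1, move →, go to H
H | .....11[.]
At halt the head is at cell 6.

6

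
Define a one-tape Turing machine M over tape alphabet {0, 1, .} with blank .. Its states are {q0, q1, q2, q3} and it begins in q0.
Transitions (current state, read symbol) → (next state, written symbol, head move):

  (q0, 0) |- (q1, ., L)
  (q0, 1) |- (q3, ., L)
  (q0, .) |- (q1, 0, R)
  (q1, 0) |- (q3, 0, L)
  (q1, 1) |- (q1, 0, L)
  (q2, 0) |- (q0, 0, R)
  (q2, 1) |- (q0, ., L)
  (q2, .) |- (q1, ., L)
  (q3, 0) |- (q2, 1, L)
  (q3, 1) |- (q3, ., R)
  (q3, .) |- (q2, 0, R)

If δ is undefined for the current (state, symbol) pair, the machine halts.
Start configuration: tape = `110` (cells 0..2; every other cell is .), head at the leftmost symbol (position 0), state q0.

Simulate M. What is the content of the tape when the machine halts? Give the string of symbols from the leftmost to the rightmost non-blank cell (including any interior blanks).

1.000

q0 | ....[1]10   read 1 → write ., move L, go to q3
q3 | ...[.].10   read . → write 0, move R, go to q2
q2 | ...0[.]10   read . → write ., move L, go to q1
q1 | ...[0].10   read 0 → write 0, move L, go to q3
q3 | ..[.]0.10   read . → write 0, move R, go to q2
q2 | ..0[0].10   read 0 → write 0, move R, go to q0
q0 | ..00[.]10   read . → write 0, move R, go to q1
q1 | ..000[1]0   read 1 → write 0, move L, go to q1
q1 | ..00[0]00   read 0 → write 0, move L, go to q3
q3 | ..0[0]000   read 0 → write 1, move L, go to q2
q2 | ..[0]1000   read 0 → write 0, move R, go to q0
q0 | ..0[1]000   read 1 → write ., move L, go to q3
q3 | ..[0].000   read 0 → write 1, move L, go to q2
q2 | .[.]1.000   read . → write ., move L, go to q1
q1 | [.].1.000
The non-blank tape span at halt is 1.000.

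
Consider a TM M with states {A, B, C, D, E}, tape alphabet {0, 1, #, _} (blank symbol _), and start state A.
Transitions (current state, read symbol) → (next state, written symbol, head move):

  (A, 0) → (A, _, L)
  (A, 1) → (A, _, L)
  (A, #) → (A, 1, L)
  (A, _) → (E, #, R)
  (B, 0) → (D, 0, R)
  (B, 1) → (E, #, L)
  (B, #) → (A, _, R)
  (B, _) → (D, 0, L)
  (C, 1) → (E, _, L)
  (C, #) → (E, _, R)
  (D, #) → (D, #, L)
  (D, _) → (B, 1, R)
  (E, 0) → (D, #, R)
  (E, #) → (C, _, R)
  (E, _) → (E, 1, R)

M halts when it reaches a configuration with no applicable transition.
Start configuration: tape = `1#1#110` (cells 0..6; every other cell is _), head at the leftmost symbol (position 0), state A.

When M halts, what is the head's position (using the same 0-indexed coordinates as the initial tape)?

A | _[1]#1#110   read 1 → write _, move L, go to A
A | [_]_#1#110   read _ → write #, move R, go to E
E | #[_]#1#110   read _ → write 1, move R, go to E
E | #1[#]1#110   read # → write _, move R, go to C
C | #1_[1]#110   read 1 → write _, move L, go to E
E | #1[_]_#110   read _ → write 1, move R, go to E
E | #11[_]#110   read _ → write 1, move R, go to E
E | #111[#]110   read # → write _, move R, go to C
C | #111_[1]10   read 1 → write _, move L, go to E
E | #111[_]_10   read _ → write 1, move R, go to E
E | #1111[_]10   read _ → write 1, move R, go to E
E | #11111[1]0
At halt the head is at cell 5.

5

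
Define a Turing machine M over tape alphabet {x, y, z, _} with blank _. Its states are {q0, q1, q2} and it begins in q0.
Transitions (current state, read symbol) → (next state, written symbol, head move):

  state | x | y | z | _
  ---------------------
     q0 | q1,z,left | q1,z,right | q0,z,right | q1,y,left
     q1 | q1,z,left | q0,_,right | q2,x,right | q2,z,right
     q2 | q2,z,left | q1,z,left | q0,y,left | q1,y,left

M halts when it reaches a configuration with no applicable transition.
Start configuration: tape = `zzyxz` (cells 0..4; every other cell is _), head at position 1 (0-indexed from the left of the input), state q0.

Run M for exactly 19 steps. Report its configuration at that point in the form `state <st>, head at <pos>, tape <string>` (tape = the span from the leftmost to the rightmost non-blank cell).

q0 | _z[z]yxz   read z → write z, move right, go to q0
q0 | _zz[y]xz   read y → write z, move right, go to q1
q1 | _zzz[x]z   read x → write z, move left, go to q1
q1 | _zz[z]zz   read z → write x, move right, go to q2
q2 | _zzx[z]z   read z → write y, move left, go to q0
q0 | _zz[x]yz   read x → write z, move left, go to q1
q1 | _z[z]zyz   read z → write x, move right, go to q2
q2 | _zx[z]yz   read z → write y, move left, go to q0
q0 | _z[x]yyz   read x → write z, move left, go to q1
q1 | _[z]zyyz   read z → write x, move right, go to q2
q2 | _x[z]yyz   read z → write y, move left, go to q0
q0 | _[x]yyyz   read x → write z, move left, go to q1
q1 | [_]zyyyz   read _ → write z, move right, go to q2
q2 | z[z]yyyz   read z → write y, move left, go to q0
q0 | [z]yyyyz   read z → write z, move right, go to q0
q0 | z[y]yyyz   read y → write z, move right, go to q1
q1 | zz[y]yyz   read y → write _, move right, go to q0
q0 | zz_[y]yz   read y → write z, move right, go to q1
q1 | zz_z[y]z   read y → write _, move right, go to q0
q0 | zz_z_[z]
After 19 steps: state q0, head at 4, tape zz_z_z.

state q0, head at 4, tape zz_z_z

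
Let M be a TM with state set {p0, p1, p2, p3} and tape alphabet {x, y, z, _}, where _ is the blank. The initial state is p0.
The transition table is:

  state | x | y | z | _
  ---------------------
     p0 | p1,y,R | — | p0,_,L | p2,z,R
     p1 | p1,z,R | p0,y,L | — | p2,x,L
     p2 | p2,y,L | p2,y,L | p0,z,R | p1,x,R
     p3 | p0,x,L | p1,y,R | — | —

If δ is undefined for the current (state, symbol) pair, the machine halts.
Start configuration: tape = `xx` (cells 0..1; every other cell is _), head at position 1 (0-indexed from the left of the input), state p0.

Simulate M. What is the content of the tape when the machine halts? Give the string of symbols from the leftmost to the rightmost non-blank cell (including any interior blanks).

p0 | _x[x]_   read x → write y, move R, go to p1
p1 | _xy[_]   read _ → write x, move L, go to p2
p2 | _x[y]x   read y → write y, move L, go to p2
p2 | _[x]yx   read x → write y, move L, go to p2
p2 | [_]yyx   read _ → write x, move R, go to p1
p1 | x[y]yx   read y → write y, move L, go to p0
p0 | [x]yyx   read x → write y, move R, go to p1
p1 | y[y]yx   read y → write y, move L, go to p0
p0 | [y]yyx
The non-blank tape span at halt is yyyx.

yyyx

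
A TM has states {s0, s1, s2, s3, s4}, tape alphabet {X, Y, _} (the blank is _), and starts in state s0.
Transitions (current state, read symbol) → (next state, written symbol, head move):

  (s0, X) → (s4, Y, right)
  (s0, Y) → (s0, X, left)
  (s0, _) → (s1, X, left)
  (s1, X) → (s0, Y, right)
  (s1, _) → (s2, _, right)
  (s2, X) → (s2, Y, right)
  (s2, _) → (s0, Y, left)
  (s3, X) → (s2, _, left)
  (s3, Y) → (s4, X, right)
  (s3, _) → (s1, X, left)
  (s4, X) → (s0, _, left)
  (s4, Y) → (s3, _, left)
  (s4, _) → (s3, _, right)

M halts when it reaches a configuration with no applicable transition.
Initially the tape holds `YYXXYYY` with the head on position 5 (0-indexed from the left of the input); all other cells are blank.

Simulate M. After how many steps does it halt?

28

s0 | ___YYXXY[Y]Y   read Y → write X, move left, go to s0
s0 | ___YYXX[Y]XY   read Y → write X, move left, go to s0
s0 | ___YYX[X]XXY   read X → write Y, move right, go to s4
s4 | ___YYXY[X]XY   read X → write _, move left, go to s0
s0 | ___YYX[Y]_XY   read Y → write X, move left, go to s0
s0 | ___YY[X]X_XY   read X → write Y, move right, go to s4
s4 | ___YYY[X]_XY   read X → write _, move left, go to s0
s0 | ___YY[Y]__XY   read Y → write X, move left, go to s0
s0 | ___Y[Y]X__XY   read Y → write X, move left, go to s0
s0 | ___[Y]XX__XY   read Y → write X, move left, go to s0
s0 | __[_]XXX__XY   read _ → write X, move left, go to s1
s1 | _[_]XXXX__XY   read _ → write _, move right, go to s2
s2 | __[X]XXX__XY   read X → write Y, move right, go to s2
s2 | __Y[X]XX__XY   read X → write Y, move right, go to s2
s2 | __YY[X]X__XY   read X → write Y, move right, go to s2
s2 | __YYY[X]__XY   read X → write Y, move right, go to s2
s2 | __YYYY[_]_XY   read _ → write Y, move left, go to s0
s0 | __YYY[Y]Y_XY   read Y → write X, move left, go to s0
s0 | __YY[Y]XY_XY   read Y → write X, move left, go to s0
s0 | __Y[Y]XXY_XY   read Y → write X, move left, go to s0
s0 | __[Y]XXXY_XY   read Y → write X, move left, go to s0
s0 | _[_]XXXXY_XY   read _ → write X, move left, go to s1
s1 | [_]XXXXXY_XY   read _ → write _, move right, go to s2
s2 | _[X]XXXXY_XY   read X → write Y, move right, go to s2
s2 | _Y[X]XXXY_XY   read X → write Y, move right, go to s2
s2 | _YY[X]XXY_XY   read X → write Y, move right, go to s2
s2 | _YYY[X]XY_XY   read X → write Y, move right, go to s2
s2 | _YYYY[X]Y_XY   read X → write Y, move right, go to s2
s2 | _YYYYY[Y]_XY
M halts after 28 transitions.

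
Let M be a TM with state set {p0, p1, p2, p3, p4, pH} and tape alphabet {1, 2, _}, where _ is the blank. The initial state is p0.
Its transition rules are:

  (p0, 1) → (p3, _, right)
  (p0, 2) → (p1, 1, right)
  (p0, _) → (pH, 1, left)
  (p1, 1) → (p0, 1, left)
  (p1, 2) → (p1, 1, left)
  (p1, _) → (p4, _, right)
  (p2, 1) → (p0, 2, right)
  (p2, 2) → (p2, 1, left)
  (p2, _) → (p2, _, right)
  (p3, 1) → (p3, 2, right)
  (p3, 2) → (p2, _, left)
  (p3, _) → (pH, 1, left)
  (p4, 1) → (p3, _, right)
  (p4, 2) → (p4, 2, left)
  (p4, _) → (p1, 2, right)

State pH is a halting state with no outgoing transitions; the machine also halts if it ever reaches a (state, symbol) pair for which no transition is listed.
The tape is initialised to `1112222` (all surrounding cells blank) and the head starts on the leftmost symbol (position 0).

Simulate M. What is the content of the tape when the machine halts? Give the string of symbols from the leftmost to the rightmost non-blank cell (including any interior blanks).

p0 | [1]112222   read 1 → write _, move right, go to p3
p3 | _[1]12222   read 1 → write 2, move right, go to p3
p3 | _2[1]2222   read 1 → write 2, move right, go to p3
p3 | _22[2]222   read 2 → write _, move left, go to p2
p2 | _2[2]_222   read 2 → write 1, move left, go to p2
p2 | _[2]1_222   read 2 → write 1, move left, go to p2
p2 | [_]11_222   read _ → write _, move right, go to p2
p2 | _[1]1_222   read 1 → write 2, move right, go to p0
p0 | _2[1]_222   read 1 → write _, move right, go to p3
p3 | _2_[_]222   read _ → write 1, move left, go to pH
pH | _2[_]1222
The non-blank tape span at halt is 2_1222.

2_1222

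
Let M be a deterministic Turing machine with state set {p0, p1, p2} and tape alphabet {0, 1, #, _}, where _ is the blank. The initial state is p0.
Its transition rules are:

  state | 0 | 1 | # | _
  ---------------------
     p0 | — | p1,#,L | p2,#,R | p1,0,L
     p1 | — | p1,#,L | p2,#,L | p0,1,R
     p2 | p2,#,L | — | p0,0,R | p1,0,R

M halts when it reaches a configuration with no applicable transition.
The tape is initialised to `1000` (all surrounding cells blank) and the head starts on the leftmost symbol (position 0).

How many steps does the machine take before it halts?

16

state=p0 head=0 tape=_[1]000___   (p0,1)→(p1,#,L)
state=p1 head=-1 tape=[_]#000___   (p1,_)→(p0,1,R)
state=p0 head=0 tape=1[#]000___   (p0,#)→(p2,#,R)
state=p2 head=1 tape=1#[0]00___   (p2,0)→(p2,#,L)
state=p2 head=0 tape=1[#]#00___   (p2,#)→(p0,0,R)
state=p0 head=1 tape=10[#]00___   (p0,#)→(p2,#,R)
state=p2 head=2 tape=10#[0]0___   (p2,0)→(p2,#,L)
state=p2 head=1 tape=10[#]#0___   (p2,#)→(p0,0,R)
state=p0 head=2 tape=100[#]0___   (p0,#)→(p2,#,R)
state=p2 head=3 tape=100#[0]___   (p2,0)→(p2,#,L)
state=p2 head=2 tape=100[#]#___   (p2,#)→(p0,0,R)
state=p0 head=3 tape=1000[#]___   (p0,#)→(p2,#,R)
state=p2 head=4 tape=1000#[_]__   (p2,_)→(p1,0,R)
state=p1 head=5 tape=1000#0[_]_   (p1,_)→(p0,1,R)
state=p0 head=6 tape=1000#01[_]   (p0,_)→(p1,0,L)
state=p1 head=5 tape=1000#0[1]0   (p1,1)→(p1,#,L)
state=p1 head=4 tape=1000#[0]#0
M halts after 16 transitions.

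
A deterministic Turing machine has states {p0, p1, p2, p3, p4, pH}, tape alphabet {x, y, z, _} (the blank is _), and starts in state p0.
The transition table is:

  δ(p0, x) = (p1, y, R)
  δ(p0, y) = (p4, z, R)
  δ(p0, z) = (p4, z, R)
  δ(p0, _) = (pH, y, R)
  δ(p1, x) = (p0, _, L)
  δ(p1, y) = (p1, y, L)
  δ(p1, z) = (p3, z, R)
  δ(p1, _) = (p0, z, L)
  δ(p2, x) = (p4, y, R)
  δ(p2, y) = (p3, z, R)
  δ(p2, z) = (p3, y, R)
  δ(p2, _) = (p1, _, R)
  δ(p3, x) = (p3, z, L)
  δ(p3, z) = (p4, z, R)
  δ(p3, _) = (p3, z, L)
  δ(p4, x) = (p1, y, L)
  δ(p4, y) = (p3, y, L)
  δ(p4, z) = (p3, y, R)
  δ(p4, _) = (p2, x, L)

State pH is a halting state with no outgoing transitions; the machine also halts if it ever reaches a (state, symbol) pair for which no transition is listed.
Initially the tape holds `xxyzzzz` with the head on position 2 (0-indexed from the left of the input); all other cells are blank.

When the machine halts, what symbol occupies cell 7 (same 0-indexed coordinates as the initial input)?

state=p0 head=2 tape=xx[y]zzzz_   (p0,y)→(p4,z,R)
state=p4 head=3 tape=xxz[z]zzz_   (p4,z)→(p3,y,R)
state=p3 head=4 tape=xxzy[z]zz_   (p3,z)→(p4,z,R)
state=p4 head=5 tape=xxzyz[z]z_   (p4,z)→(p3,y,R)
state=p3 head=6 tape=xxzyzy[z]_   (p3,z)→(p4,z,R)
state=p4 head=7 tape=xxzyzyz[_]   (p4,_)→(p2,x,L)
state=p2 head=6 tape=xxzyzy[z]x   (p2,z)→(p3,y,R)
state=p3 head=7 tape=xxzyzyy[x]   (p3,x)→(p3,z,L)
state=p3 head=6 tape=xxzyzy[y]z
Cell 7 holds z when M halts.

z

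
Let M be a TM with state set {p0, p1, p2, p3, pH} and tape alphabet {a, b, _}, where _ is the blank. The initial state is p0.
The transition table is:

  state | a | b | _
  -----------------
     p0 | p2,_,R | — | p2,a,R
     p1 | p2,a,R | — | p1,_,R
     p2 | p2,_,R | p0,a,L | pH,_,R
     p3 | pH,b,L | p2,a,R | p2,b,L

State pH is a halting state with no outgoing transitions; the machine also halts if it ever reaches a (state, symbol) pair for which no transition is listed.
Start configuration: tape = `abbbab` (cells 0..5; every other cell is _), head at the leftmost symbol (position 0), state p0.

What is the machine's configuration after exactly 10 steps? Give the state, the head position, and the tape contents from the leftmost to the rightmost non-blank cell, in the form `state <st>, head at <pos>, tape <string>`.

p0 | [a]bbbab   read a → write _, move R, go to p2
p2 | _[b]bbab   read b → write a, move L, go to p0
p0 | [_]abbab   read _ → write a, move R, go to p2
p2 | a[a]bbab   read a → write _, move R, go to p2
p2 | a_[b]bab   read b → write a, move L, go to p0
p0 | a[_]abab   read _ → write a, move R, go to p2
p2 | aa[a]bab   read a → write _, move R, go to p2
p2 | aa_[b]ab   read b → write a, move L, go to p0
p0 | aa[_]aab   read _ → write a, move R, go to p2
p2 | aaa[a]ab   read a → write _, move R, go to p2
p2 | aaa_[a]b
After 10 steps: state p2, head at 4, tape aaa_ab.

state p2, head at 4, tape aaa_ab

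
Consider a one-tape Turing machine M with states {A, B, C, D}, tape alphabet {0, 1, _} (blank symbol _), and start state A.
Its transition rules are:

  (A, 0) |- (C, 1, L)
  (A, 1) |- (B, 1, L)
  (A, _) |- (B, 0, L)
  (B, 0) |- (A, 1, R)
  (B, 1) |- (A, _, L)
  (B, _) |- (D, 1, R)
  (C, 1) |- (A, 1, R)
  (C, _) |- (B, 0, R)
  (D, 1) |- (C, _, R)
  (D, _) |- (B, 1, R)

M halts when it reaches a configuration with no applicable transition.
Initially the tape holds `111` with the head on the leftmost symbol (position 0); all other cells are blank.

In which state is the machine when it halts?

D

state=A head=0 tape=___[1]11   (A,1)→(B,1,L)
state=B head=-1 tape=__[_]111   (B,_)→(D,1,R)
state=D head=0 tape=__1[1]11   (D,1)→(C,_,R)
state=C head=1 tape=__1_[1]1   (C,1)→(A,1,R)
state=A head=2 tape=__1_1[1]   (A,1)→(B,1,L)
state=B head=1 tape=__1_[1]1   (B,1)→(A,_,L)
state=A head=0 tape=__1[_]_1   (A,_)→(B,0,L)
state=B head=-1 tape=__[1]0_1   (B,1)→(A,_,L)
state=A head=-2 tape=_[_]_0_1   (A,_)→(B,0,L)
state=B head=-3 tape=[_]0_0_1   (B,_)→(D,1,R)
state=D head=-2 tape=1[0]_0_1
No transition is defined for (D, 0); M halts in state D.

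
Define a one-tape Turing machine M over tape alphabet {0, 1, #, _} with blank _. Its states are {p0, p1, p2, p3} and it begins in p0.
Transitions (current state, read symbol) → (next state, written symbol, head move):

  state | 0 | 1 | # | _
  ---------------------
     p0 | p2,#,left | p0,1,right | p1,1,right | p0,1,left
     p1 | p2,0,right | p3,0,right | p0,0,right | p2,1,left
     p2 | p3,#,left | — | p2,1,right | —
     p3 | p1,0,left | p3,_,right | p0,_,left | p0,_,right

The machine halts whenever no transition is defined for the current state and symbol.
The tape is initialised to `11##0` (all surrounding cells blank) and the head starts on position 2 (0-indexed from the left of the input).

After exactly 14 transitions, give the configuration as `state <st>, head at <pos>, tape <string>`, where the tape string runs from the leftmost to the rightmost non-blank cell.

state p2, head at 4, tape 111111

p0 | 11[#]#0_   read # → write 1, move right, go to p1
p1 | 111[#]0_   read # → write 0, move right, go to p0
p0 | 1110[0]_   read 0 → write #, move left, go to p2
p2 | 111[0]#_   read 0 → write #, move left, go to p3
p3 | 11[1]##_   read 1 → write _, move right, go to p3
p3 | 11_[#]#_   read # → write _, move left, go to p0
p0 | 11[_]_#_   read _ → write 1, move left, go to p0
p0 | 1[1]1_#_   read 1 → write 1, move right, go to p0
p0 | 11[1]_#_   read 1 → write 1, move right, go to p0
p0 | 111[_]#_   read _ → write 1, move left, go to p0
p0 | 11[1]1#_   read 1 → write 1, move right, go to p0
p0 | 111[1]#_   read 1 → write 1, move right, go to p0
p0 | 1111[#]_   read # → write 1, move right, go to p1
p1 | 11111[_]   read _ → write 1, move left, go to p2
p2 | 1111[1]1
After 14 steps: state p2, head at 4, tape 111111.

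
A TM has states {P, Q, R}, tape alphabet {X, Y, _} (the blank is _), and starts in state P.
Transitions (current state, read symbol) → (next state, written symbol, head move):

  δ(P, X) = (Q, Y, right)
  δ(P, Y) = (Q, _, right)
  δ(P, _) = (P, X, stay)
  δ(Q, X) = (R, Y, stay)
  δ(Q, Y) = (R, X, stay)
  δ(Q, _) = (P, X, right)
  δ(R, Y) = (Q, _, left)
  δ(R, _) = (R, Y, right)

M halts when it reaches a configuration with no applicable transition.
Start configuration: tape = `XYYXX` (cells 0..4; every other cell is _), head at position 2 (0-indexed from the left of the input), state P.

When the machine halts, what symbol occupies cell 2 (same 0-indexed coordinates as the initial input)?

X

state=P head=2 tape=XY[Y]XX   (P,Y)→(Q,_,right)
state=Q head=3 tape=XY_[X]X   (Q,X)→(R,Y,stay)
state=R head=3 tape=XY_[Y]X   (R,Y)→(Q,_,left)
state=Q head=2 tape=XY[_]_X   (Q,_)→(P,X,right)
state=P head=3 tape=XYX[_]X   (P,_)→(P,X,stay)
state=P head=3 tape=XYX[X]X   (P,X)→(Q,Y,right)
state=Q head=4 tape=XYXY[X]   (Q,X)→(R,Y,stay)
state=R head=4 tape=XYXY[Y]   (R,Y)→(Q,_,left)
state=Q head=3 tape=XYX[Y]_   (Q,Y)→(R,X,stay)
state=R head=3 tape=XYX[X]_
Cell 2 holds X when M halts.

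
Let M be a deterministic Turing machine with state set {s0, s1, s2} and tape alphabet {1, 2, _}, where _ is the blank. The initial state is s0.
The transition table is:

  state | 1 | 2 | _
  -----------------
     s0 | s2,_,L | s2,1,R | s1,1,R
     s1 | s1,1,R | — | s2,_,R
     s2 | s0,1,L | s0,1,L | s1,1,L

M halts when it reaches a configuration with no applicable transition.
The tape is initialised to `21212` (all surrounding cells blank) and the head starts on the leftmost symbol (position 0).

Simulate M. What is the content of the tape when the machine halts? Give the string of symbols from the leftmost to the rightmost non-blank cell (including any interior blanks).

1111212

state=s0 head=0 tape=__[2]1212   (s0,2)→(s2,1,R)
state=s2 head=1 tape=__1[1]212   (s2,1)→(s0,1,L)
state=s0 head=0 tape=__[1]1212   (s0,1)→(s2,_,L)
state=s2 head=-1 tape=_[_]_1212   (s2,_)→(s1,1,L)
state=s1 head=-2 tape=[_]1_1212   (s1,_)→(s2,_,R)
state=s2 head=-1 tape=_[1]_1212   (s2,1)→(s0,1,L)
state=s0 head=-2 tape=[_]1_1212   (s0,_)→(s1,1,R)
state=s1 head=-1 tape=1[1]_1212   (s1,1)→(s1,1,R)
state=s1 head=0 tape=11[_]1212   (s1,_)→(s2,_,R)
state=s2 head=1 tape=11_[1]212   (s2,1)→(s0,1,L)
state=s0 head=0 tape=11[_]1212   (s0,_)→(s1,1,R)
state=s1 head=1 tape=111[1]212   (s1,1)→(s1,1,R)
state=s1 head=2 tape=1111[2]12
The non-blank tape span at halt is 1111212.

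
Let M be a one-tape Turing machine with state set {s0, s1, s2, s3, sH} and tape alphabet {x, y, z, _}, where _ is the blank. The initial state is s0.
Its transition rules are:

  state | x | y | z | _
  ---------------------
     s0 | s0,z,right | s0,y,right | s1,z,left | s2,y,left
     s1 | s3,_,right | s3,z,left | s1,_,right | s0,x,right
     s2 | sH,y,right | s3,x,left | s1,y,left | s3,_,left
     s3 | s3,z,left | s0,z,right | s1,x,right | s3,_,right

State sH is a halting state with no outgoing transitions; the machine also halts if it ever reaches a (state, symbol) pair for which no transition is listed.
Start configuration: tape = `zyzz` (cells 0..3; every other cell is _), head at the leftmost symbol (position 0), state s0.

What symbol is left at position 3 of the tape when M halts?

_

state=s0 head=0 tape=_[z]yzz__   (s0,z)→(s1,z,left)
state=s1 head=-1 tape=[_]zyzz__   (s1,_)→(s0,x,right)
state=s0 head=0 tape=x[z]yzz__   (s0,z)→(s1,z,left)
state=s1 head=-1 tape=[x]zyzz__   (s1,x)→(s3,_,right)
state=s3 head=0 tape=_[z]yzz__   (s3,z)→(s1,x,right)
state=s1 head=1 tape=_x[y]zz__   (s1,y)→(s3,z,left)
state=s3 head=0 tape=_[x]zzz__   (s3,x)→(s3,z,left)
state=s3 head=-1 tape=[_]zzzz__   (s3,_)→(s3,_,right)
state=s3 head=0 tape=_[z]zzz__   (s3,z)→(s1,x,right)
state=s1 head=1 tape=_x[z]zz__   (s1,z)→(s1,_,right)
state=s1 head=2 tape=_x_[z]z__   (s1,z)→(s1,_,right)
state=s1 head=3 tape=_x__[z]__   (s1,z)→(s1,_,right)
state=s1 head=4 tape=_x___[_]_   (s1,_)→(s0,x,right)
state=s0 head=5 tape=_x___x[_]   (s0,_)→(s2,y,left)
state=s2 head=4 tape=_x___[x]y   (s2,x)→(sH,y,right)
state=sH head=5 tape=_x___y[y]
Cell 3 holds _ when M halts.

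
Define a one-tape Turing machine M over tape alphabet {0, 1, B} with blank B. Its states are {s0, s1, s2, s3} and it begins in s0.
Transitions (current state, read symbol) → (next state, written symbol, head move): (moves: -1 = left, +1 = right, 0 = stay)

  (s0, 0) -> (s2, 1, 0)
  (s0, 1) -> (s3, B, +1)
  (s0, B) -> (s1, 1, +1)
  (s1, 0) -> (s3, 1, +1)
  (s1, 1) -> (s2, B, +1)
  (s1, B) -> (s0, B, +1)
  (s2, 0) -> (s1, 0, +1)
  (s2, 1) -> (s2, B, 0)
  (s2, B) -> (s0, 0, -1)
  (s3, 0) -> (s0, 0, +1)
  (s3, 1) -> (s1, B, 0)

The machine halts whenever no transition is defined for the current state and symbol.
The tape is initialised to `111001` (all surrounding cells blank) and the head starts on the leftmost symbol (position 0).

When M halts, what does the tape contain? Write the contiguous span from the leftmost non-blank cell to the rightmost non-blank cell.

state=s0 head=0 tape=[1]11001B   (s0,1)→(s3,B,+1)
state=s3 head=1 tape=B[1]1001B   (s3,1)→(s1,B,0)
state=s1 head=1 tape=B[B]1001B   (s1,B)→(s0,B,+1)
state=s0 head=2 tape=BB[1]001B   (s0,1)→(s3,B,+1)
state=s3 head=3 tape=BBB[0]01B   (s3,0)→(s0,0,+1)
state=s0 head=4 tape=BBB0[0]1B   (s0,0)→(s2,1,0)
state=s2 head=4 tape=BBB0[1]1B   (s2,1)→(s2,B,0)
state=s2 head=4 tape=BBB0[B]1B   (s2,B)→(s0,0,-1)
state=s0 head=3 tape=BBB[0]01B   (s0,0)→(s2,1,0)
state=s2 head=3 tape=BBB[1]01B   (s2,1)→(s2,B,0)
state=s2 head=3 tape=BBB[B]01B   (s2,B)→(s0,0,-1)
state=s0 head=2 tape=BB[B]001B   (s0,B)→(s1,1,+1)
state=s1 head=3 tape=BB1[0]01B   (s1,0)→(s3,1,+1)
state=s3 head=4 tape=BB11[0]1B   (s3,0)→(s0,0,+1)
state=s0 head=5 tape=BB110[1]B   (s0,1)→(s3,B,+1)
state=s3 head=6 tape=BB110B[B]
The non-blank tape span at halt is 110.

110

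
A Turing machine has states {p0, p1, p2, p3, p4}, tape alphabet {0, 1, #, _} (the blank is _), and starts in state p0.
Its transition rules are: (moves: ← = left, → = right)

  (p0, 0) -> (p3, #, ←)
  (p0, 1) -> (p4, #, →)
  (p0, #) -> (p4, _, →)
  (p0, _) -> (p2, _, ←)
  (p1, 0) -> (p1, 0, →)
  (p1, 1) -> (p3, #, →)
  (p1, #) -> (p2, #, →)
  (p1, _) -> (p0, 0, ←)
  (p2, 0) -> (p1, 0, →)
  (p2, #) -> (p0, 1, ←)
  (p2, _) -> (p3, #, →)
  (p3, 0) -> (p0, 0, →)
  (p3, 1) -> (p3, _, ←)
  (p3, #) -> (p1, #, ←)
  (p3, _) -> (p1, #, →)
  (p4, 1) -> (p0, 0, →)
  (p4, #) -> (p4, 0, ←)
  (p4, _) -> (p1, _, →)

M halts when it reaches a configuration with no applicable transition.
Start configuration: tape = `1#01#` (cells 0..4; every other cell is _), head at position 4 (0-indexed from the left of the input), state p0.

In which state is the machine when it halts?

p4

state=p0 head=4 tape=1#01[#]___   (p0,#)→(p4,_,→)
state=p4 head=5 tape=1#01_[_]__   (p4,_)→(p1,_,→)
state=p1 head=6 tape=1#01__[_]_   (p1,_)→(p0,0,←)
state=p0 head=5 tape=1#01_[_]0_   (p0,_)→(p2,_,←)
state=p2 head=4 tape=1#01[_]_0_   (p2,_)→(p3,#,→)
state=p3 head=5 tape=1#01#[_]0_   (p3,_)→(p1,#,→)
state=p1 head=6 tape=1#01##[0]_   (p1,0)→(p1,0,→)
state=p1 head=7 tape=1#01##0[_]   (p1,_)→(p0,0,←)
state=p0 head=6 tape=1#01##[0]0   (p0,0)→(p3,#,←)
state=p3 head=5 tape=1#01#[#]#0   (p3,#)→(p1,#,←)
state=p1 head=4 tape=1#01[#]##0   (p1,#)→(p2,#,→)
state=p2 head=5 tape=1#01#[#]#0   (p2,#)→(p0,1,←)
state=p0 head=4 tape=1#01[#]1#0   (p0,#)→(p4,_,→)
state=p4 head=5 tape=1#01_[1]#0   (p4,1)→(p0,0,→)
state=p0 head=6 tape=1#01_0[#]0   (p0,#)→(p4,_,→)
state=p4 head=7 tape=1#01_0_[0]
No transition is defined for (p4, 0); M halts in state p4.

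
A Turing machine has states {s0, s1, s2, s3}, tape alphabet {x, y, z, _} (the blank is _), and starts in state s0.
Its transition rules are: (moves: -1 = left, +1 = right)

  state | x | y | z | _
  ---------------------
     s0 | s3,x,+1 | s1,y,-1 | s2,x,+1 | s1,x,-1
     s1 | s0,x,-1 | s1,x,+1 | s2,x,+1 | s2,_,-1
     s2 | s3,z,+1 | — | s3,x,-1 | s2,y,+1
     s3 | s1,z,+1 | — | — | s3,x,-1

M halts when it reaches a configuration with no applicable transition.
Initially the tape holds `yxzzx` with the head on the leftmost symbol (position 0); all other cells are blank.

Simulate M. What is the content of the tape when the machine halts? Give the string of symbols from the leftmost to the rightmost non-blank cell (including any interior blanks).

s0 | __[y]xzzx   read y → write y, move -1, go to s1
s1 | _[_]yxzzx   read _ → write _, move -1, go to s2
s2 | [_]_yxzzx   read _ → write y, move +1, go to s2
s2 | y[_]yxzzx   read _ → write y, move +1, go to s2
s2 | yy[y]xzzx
The non-blank tape span at halt is yyyxzzx.

yyyxzzx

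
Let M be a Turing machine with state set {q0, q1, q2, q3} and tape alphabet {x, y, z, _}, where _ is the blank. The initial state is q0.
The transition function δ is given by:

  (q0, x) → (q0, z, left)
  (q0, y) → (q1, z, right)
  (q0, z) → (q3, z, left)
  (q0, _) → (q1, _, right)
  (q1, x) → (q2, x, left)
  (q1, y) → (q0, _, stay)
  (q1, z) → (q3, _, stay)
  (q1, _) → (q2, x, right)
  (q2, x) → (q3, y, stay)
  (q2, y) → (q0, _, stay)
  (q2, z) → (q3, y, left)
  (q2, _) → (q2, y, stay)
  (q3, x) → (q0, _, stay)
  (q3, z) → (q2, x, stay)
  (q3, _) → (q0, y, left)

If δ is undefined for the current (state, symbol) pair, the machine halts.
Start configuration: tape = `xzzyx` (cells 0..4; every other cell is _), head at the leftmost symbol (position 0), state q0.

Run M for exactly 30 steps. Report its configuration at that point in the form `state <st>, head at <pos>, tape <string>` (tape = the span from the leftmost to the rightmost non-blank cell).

state q0, head at 3, tape x

state=q0 head=0 tape=_[x]zzyx   (q0,x)→(q0,z,left)
state=q0 head=-1 tape=[_]zzzyx   (q0,_)→(q1,_,right)
state=q1 head=0 tape=_[z]zzyx   (q1,z)→(q3,_,stay)
state=q3 head=0 tape=_[_]zzyx   (q3,_)→(q0,y,left)
state=q0 head=-1 tape=[_]yzzyx   (q0,_)→(q1,_,right)
state=q1 head=0 tape=_[y]zzyx   (q1,y)→(q0,_,stay)
state=q0 head=0 tape=_[_]zzyx   (q0,_)→(q1,_,right)
state=q1 head=1 tape=__[z]zyx   (q1,z)→(q3,_,stay)
state=q3 head=1 tape=__[_]zyx   (q3,_)→(q0,y,left)
state=q0 head=0 tape=_[_]yzyx   (q0,_)→(q1,_,right)
state=q1 head=1 tape=__[y]zyx   (q1,y)→(q0,_,stay)
state=q0 head=1 tape=__[_]zyx   (q0,_)→(q1,_,right)
state=q1 head=2 tape=___[z]yx   (q1,z)→(q3,_,stay)
state=q3 head=2 tape=___[_]yx   (q3,_)→(q0,y,left)
state=q0 head=1 tape=__[_]yyx   (q0,_)→(q1,_,right)
state=q1 head=2 tape=___[y]yx   (q1,y)→(q0,_,stay)
state=q0 head=2 tape=___[_]yx   (q0,_)→(q1,_,right)
state=q1 head=3 tape=____[y]x   (q1,y)→(q0,_,stay)
state=q0 head=3 tape=____[_]x   (q0,_)→(q1,_,right)
state=q1 head=4 tape=_____[x]   (q1,x)→(q2,x,left)
state=q2 head=3 tape=____[_]x   (q2,_)→(q2,y,stay)
state=q2 head=3 tape=____[y]x   (q2,y)→(q0,_,stay)
state=q0 head=3 tape=____[_]x   (q0,_)→(q1,_,right)
state=q1 head=4 tape=_____[x]   (q1,x)→(q2,x,left)
state=q2 head=3 tape=____[_]x   (q2,_)→(q2,y,stay)
state=q2 head=3 tape=____[y]x   (q2,y)→(q0,_,stay)
state=q0 head=3 tape=____[_]x   (q0,_)→(q1,_,right)
state=q1 head=4 tape=_____[x]   (q1,x)→(q2,x,left)
state=q2 head=3 tape=____[_]x   (q2,_)→(q2,y,stay)
state=q2 head=3 tape=____[y]x   (q2,y)→(q0,_,stay)
state=q0 head=3 tape=____[_]x
After 30 steps: state q0, head at 3, tape x.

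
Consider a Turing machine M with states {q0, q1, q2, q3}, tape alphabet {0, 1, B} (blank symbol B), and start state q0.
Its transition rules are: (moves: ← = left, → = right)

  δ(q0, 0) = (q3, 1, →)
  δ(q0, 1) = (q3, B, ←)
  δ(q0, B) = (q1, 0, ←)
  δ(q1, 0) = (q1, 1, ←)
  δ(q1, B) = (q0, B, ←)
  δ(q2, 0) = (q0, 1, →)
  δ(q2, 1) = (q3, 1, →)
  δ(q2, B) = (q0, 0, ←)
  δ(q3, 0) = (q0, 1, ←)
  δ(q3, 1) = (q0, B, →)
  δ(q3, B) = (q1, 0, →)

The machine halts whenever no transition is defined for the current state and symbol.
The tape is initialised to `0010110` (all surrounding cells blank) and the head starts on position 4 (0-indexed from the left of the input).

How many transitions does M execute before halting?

q0 | B0010[1]10   read 1 → write B, move ←, go to q3
q3 | B001[0]B10   read 0 → write 1, move ←, go to q0
q0 | B00[1]1B10   read 1 → write B, move ←, go to q3
q3 | B0[0]B1B10   read 0 → write 1, move ←, go to q0
q0 | B[0]1B1B10   read 0 → write 1, move →, go to q3
q3 | B1[1]B1B10   read 1 → write B, move →, go to q0
q0 | B1B[B]1B10   read B → write 0, move ←, go to q1
q1 | B1[B]01B10   read B → write B, move ←, go to q0
q0 | B[1]B01B10   read 1 → write B, move ←, go to q3
q3 | [B]BB01B10   read B → write 0, move →, go to q1
q1 | 0[B]B01B10   read B → write B, move ←, go to q0
q0 | [0]BB01B10   read 0 → write 1, move →, go to q3
q3 | 1[B]B01B10   read B → write 0, move →, go to q1
q1 | 10[B]01B10   read B → write B, move ←, go to q0
q0 | 1[0]B01B10   read 0 → write 1, move →, go to q3
q3 | 11[B]01B10   read B → write 0, move →, go to q1
q1 | 110[0]1B10   read 0 → write 1, move ←, go to q1
q1 | 11[0]11B10   read 0 → write 1, move ←, go to q1
q1 | 1[1]111B10
M halts after 18 transitions.

18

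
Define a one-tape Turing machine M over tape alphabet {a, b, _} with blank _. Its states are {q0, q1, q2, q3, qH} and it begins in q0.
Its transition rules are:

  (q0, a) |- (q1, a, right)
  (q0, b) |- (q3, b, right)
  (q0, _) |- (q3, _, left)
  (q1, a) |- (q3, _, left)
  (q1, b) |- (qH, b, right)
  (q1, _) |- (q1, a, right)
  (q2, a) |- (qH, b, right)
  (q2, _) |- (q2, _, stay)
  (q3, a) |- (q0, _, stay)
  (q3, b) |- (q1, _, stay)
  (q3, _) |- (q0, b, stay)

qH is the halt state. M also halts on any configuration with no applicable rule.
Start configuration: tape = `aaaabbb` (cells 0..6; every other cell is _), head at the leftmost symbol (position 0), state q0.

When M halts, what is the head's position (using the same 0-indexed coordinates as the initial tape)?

state=q0 head=0 tape=_[a]aaabbb   (q0,a)→(q1,a,right)
state=q1 head=1 tape=_a[a]aabbb   (q1,a)→(q3,_,left)
state=q3 head=0 tape=_[a]_aabbb   (q3,a)→(q0,_,stay)
state=q0 head=0 tape=_[_]_aabbb   (q0,_)→(q3,_,left)
state=q3 head=-1 tape=[_]__aabbb   (q3,_)→(q0,b,stay)
state=q0 head=-1 tape=[b]__aabbb   (q0,b)→(q3,b,right)
state=q3 head=0 tape=b[_]_aabbb   (q3,_)→(q0,b,stay)
state=q0 head=0 tape=b[b]_aabbb   (q0,b)→(q3,b,right)
state=q3 head=1 tape=bb[_]aabbb   (q3,_)→(q0,b,stay)
state=q0 head=1 tape=bb[b]aabbb   (q0,b)→(q3,b,right)
state=q3 head=2 tape=bbb[a]abbb   (q3,a)→(q0,_,stay)
state=q0 head=2 tape=bbb[_]abbb   (q0,_)→(q3,_,left)
state=q3 head=1 tape=bb[b]_abbb   (q3,b)→(q1,_,stay)
state=q1 head=1 tape=bb[_]_abbb   (q1,_)→(q1,a,right)
state=q1 head=2 tape=bba[_]abbb   (q1,_)→(q1,a,right)
state=q1 head=3 tape=bbaa[a]bbb   (q1,a)→(q3,_,left)
state=q3 head=2 tape=bba[a]_bbb   (q3,a)→(q0,_,stay)
state=q0 head=2 tape=bba[_]_bbb   (q0,_)→(q3,_,left)
state=q3 head=1 tape=bb[a]__bbb   (q3,a)→(q0,_,stay)
state=q0 head=1 tape=bb[_]__bbb   (q0,_)→(q3,_,left)
state=q3 head=0 tape=b[b]___bbb   (q3,b)→(q1,_,stay)
state=q1 head=0 tape=b[_]___bbb   (q1,_)→(q1,a,right)
state=q1 head=1 tape=ba[_]__bbb   (q1,_)→(q1,a,right)
state=q1 head=2 tape=baa[_]_bbb   (q1,_)→(q1,a,right)
state=q1 head=3 tape=baaa[_]bbb   (q1,_)→(q1,a,right)
state=q1 head=4 tape=baaaa[b]bb   (q1,b)→(qH,b,right)
state=qH head=5 tape=baaaab[b]b
At halt the head is at cell 5.

5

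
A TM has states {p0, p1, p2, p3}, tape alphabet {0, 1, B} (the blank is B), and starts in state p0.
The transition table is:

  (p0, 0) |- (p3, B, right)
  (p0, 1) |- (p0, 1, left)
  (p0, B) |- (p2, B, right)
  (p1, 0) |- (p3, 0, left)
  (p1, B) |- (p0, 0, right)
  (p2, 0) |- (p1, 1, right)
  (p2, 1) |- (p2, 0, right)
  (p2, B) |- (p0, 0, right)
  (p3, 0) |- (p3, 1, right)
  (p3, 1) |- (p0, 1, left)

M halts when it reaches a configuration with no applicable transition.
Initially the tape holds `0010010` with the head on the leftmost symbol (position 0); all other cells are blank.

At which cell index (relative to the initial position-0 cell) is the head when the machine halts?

p0 | [0]010010   read 0 → write B, move right, go to p3
p3 | B[0]10010   read 0 → write 1, move right, go to p3
p3 | B1[1]0010   read 1 → write 1, move left, go to p0
p0 | B[1]10010   read 1 → write 1, move left, go to p0
p0 | [B]110010   read B → write B, move right, go to p2
p2 | B[1]10010   read 1 → write 0, move right, go to p2
p2 | B0[1]0010   read 1 → write 0, move right, go to p2
p2 | B00[0]010   read 0 → write 1, move right, go to p1
p1 | B001[0]10   read 0 → write 0, move left, go to p3
p3 | B00[1]010   read 1 → write 1, move left, go to p0
p0 | B0[0]1010   read 0 → write B, move right, go to p3
p3 | B0B[1]010   read 1 → write 1, move left, go to p0
p0 | B0[B]1010   read B → write B, move right, go to p2
p2 | B0B[1]010   read 1 → write 0, move right, go to p2
p2 | B0B0[0]10   read 0 → write 1, move right, go to p1
p1 | B0B01[1]0
At halt the head is at cell 5.

5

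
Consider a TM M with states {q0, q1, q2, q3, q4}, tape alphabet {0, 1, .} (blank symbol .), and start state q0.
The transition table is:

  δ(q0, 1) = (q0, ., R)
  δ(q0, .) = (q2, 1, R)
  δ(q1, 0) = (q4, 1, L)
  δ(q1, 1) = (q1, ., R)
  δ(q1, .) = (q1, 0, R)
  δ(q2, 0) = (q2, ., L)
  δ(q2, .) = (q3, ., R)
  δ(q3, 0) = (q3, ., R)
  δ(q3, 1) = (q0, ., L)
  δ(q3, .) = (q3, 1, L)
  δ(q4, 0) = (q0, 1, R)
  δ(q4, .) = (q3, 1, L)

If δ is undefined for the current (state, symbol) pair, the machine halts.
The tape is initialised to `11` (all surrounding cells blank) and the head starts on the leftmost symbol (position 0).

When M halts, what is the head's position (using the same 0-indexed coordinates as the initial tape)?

state=q0 head=0 tape=[1]1....   (q0,1)→(q0,.,R)
state=q0 head=1 tape=.[1]....   (q0,1)→(q0,.,R)
state=q0 head=2 tape=..[.]...   (q0,.)→(q2,1,R)
state=q2 head=3 tape=..1[.]..   (q2,.)→(q3,.,R)
state=q3 head=4 tape=..1.[.].   (q3,.)→(q3,1,L)
state=q3 head=3 tape=..1[.]1.   (q3,.)→(q3,1,L)
state=q3 head=2 tape=..[1]11.   (q3,1)→(q0,.,L)
state=q0 head=1 tape=.[.].11.   (q0,.)→(q2,1,R)
state=q2 head=2 tape=.1[.]11.   (q2,.)→(q3,.,R)
state=q3 head=3 tape=.1.[1]1.   (q3,1)→(q0,.,L)
state=q0 head=2 tape=.1[.].1.   (q0,.)→(q2,1,R)
state=q2 head=3 tape=.11[.]1.   (q2,.)→(q3,.,R)
state=q3 head=4 tape=.11.[1].   (q3,1)→(q0,.,L)
state=q0 head=3 tape=.11[.]..   (q0,.)→(q2,1,R)
state=q2 head=4 tape=.111[.].   (q2,.)→(q3,.,R)
state=q3 head=5 tape=.111.[.]   (q3,.)→(q3,1,L)
state=q3 head=4 tape=.111[.]1   (q3,.)→(q3,1,L)
state=q3 head=3 tape=.11[1]11   (q3,1)→(q0,.,L)
state=q0 head=2 tape=.1[1].11   (q0,1)→(q0,.,R)
state=q0 head=3 tape=.1.[.]11   (q0,.)→(q2,1,R)
state=q2 head=4 tape=.1.1[1]1
At halt the head is at cell 4.

4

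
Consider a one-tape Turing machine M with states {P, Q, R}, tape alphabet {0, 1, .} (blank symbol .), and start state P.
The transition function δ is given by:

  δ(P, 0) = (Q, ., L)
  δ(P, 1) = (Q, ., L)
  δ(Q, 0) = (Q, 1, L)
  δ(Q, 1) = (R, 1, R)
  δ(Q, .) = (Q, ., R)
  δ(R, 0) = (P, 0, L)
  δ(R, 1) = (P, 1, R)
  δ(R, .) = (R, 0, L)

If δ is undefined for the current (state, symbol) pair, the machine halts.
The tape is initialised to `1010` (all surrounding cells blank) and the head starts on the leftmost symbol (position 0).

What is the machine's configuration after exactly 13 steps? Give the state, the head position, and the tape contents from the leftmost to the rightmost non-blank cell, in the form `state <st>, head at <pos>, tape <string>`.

state=P head=0 tape=.[1]010   (P,1)→(Q,.,L)
state=Q head=-1 tape=[.].010   (Q,.)→(Q,.,R)
state=Q head=0 tape=.[.]010   (Q,.)→(Q,.,R)
state=Q head=1 tape=..[0]10   (Q,0)→(Q,1,L)
state=Q head=0 tape=.[.]110   (Q,.)→(Q,.,R)
state=Q head=1 tape=..[1]10   (Q,1)→(R,1,R)
state=R head=2 tape=..1[1]0   (R,1)→(P,1,R)
state=P head=3 tape=..11[0]   (P,0)→(Q,.,L)
state=Q head=2 tape=..1[1].   (Q,1)→(R,1,R)
state=R head=3 tape=..11[.]   (R,.)→(R,0,L)
state=R head=2 tape=..1[1]0   (R,1)→(P,1,R)
state=P head=3 tape=..11[0]   (P,0)→(Q,.,L)
state=Q head=2 tape=..1[1].   (Q,1)→(R,1,R)
state=R head=3 tape=..11[.]
After 13 steps: state R, head at 3, tape 11.

state R, head at 3, tape 11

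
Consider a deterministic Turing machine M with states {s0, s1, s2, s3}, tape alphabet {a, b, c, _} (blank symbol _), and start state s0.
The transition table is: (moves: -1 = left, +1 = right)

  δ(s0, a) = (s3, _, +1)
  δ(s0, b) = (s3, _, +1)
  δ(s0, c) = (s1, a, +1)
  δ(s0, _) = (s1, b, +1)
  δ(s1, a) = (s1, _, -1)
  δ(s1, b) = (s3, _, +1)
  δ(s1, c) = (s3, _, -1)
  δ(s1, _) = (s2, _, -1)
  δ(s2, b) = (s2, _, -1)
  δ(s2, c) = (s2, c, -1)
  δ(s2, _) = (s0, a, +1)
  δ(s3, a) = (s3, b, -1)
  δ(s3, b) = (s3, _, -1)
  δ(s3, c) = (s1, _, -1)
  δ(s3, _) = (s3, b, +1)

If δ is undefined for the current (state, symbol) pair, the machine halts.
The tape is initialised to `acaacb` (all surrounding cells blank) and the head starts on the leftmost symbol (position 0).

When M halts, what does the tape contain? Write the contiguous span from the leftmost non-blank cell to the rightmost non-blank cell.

a__aacb

state=s0 head=0 tape=_[a]caacb   (s0,a)→(s3,_,+1)
state=s3 head=1 tape=__[c]aacb   (s3,c)→(s1,_,-1)
state=s1 head=0 tape=_[_]_aacb   (s1,_)→(s2,_,-1)
state=s2 head=-1 tape=[_]__aacb   (s2,_)→(s0,a,+1)
state=s0 head=0 tape=a[_]_aacb   (s0,_)→(s1,b,+1)
state=s1 head=1 tape=ab[_]aacb   (s1,_)→(s2,_,-1)
state=s2 head=0 tape=a[b]_aacb   (s2,b)→(s2,_,-1)
state=s2 head=-1 tape=[a]__aacb
The non-blank tape span at halt is a__aacb.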